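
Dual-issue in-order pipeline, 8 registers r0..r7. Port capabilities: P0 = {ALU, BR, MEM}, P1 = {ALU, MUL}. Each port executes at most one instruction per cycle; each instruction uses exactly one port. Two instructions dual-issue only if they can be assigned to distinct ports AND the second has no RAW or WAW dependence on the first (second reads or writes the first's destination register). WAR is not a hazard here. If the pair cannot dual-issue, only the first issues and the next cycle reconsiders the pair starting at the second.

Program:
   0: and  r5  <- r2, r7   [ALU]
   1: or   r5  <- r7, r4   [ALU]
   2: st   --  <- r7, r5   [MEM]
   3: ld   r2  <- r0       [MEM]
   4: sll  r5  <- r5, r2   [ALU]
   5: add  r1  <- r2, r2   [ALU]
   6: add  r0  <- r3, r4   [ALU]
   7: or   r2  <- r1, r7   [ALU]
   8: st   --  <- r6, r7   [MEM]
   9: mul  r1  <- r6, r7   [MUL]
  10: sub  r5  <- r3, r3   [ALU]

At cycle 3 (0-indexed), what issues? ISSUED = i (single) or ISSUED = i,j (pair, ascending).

ISSUED = 3

t=0 i0:and.ALU ; WAW r5
t=1 i1:or.ALU ; RAW r5
t=2 i2:st.MEM ; no-port MEM/MEM
t=3 i3:ld.MEM ; RAW r2
t=4 i4&i5:sll.ALU;add.ALU ; dual
t=5 i6&i7:add.ALU;or.ALU ; dual
t=6 i8&i9:st.MEM;mul.MUL ; dual
t=7 i10:sub.ALU ; tail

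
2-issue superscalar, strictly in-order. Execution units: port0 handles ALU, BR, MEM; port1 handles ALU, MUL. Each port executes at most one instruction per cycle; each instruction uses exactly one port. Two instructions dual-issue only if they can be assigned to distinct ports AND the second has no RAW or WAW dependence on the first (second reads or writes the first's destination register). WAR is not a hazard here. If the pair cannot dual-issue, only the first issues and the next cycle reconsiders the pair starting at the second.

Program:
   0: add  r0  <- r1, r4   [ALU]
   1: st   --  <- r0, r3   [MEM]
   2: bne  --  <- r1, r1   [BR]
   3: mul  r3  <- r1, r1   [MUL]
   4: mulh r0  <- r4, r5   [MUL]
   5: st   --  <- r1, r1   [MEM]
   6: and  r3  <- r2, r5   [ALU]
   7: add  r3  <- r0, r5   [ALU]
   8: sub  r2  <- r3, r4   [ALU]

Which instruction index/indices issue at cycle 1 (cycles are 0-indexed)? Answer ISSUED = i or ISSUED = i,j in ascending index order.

#0 head=0: add.ALU i0 RAW r0
#1 head=1: st.MEM i1 no-port MEM/BR
#2 head=2: bne.BR/mul.MUL i2,i3 dual
#3 head=4: mulh.MUL/st.MEM i4,i5 dual
#4 head=6: and.ALU i6 WAW r3
#5 head=7: add.ALU i7 RAW r3
#6 head=8: sub.ALU i8 tail

ISSUED = 1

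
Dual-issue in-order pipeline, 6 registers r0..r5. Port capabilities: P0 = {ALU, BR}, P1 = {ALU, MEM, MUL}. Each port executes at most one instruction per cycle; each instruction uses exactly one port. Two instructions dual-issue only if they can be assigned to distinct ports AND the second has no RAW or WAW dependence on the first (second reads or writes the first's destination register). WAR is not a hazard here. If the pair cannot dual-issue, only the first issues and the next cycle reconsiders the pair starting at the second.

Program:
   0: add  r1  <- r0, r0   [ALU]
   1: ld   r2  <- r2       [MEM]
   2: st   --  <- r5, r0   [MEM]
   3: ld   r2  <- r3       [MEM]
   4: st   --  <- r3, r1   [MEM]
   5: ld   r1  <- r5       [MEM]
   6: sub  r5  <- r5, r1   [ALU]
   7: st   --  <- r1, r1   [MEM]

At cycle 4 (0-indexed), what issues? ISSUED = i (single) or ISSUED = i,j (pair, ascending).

c0: i0&i1 add;ld  2-wide
c1: i2 st  no-port MEM/MEM
c2: i3 ld  no-port MEM/MEM
c3: i4 st  no-port MEM/MEM
c4: i5 ld  RAW r1
c5: i6&i7 sub;st  2-wide

ISSUED = 5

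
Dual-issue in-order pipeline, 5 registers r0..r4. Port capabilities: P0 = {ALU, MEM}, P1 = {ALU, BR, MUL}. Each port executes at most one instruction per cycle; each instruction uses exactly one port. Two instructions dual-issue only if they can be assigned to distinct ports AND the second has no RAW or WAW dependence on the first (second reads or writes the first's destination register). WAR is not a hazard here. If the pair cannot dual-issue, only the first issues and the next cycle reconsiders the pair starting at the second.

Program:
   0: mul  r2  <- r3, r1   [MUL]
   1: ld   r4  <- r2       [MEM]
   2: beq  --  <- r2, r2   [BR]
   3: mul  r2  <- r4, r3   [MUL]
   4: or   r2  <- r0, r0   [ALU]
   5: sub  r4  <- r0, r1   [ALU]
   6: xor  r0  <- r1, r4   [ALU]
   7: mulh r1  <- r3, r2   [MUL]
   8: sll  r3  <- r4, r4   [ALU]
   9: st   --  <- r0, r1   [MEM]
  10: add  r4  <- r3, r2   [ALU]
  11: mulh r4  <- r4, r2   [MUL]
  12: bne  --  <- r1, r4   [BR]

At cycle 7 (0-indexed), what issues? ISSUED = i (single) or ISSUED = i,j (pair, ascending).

c0: i0 mul  RAW r2
c1: i1+i2 ld/beq  2-wide
c2: i3 mul  WAW r2
c3: i4+i5 or/sub  2-wide
c4: i6+i7 xor/mulh  2-wide
c5: i8+i9 sll/st  2-wide
c6: i10 add  RAW+WAW r4
c7: i11 mulh  no-port MUL/BR
c8: i12 bne  tail

ISSUED = 11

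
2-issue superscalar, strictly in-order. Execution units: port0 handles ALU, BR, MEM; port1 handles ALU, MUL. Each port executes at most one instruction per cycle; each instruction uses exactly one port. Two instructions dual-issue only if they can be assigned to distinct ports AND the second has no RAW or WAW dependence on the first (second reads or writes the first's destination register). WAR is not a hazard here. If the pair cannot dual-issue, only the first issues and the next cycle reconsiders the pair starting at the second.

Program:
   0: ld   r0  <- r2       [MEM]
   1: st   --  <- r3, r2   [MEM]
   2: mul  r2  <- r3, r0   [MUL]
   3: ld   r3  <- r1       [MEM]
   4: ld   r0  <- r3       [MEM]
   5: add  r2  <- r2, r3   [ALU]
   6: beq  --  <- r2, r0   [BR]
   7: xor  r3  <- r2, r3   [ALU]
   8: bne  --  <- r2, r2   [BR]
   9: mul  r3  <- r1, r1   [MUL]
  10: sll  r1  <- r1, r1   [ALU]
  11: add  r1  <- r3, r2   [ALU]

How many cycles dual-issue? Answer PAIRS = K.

0. ld @i0  | no-port MEM/MEM
1. st mul @i1/i2  | 2-wide
2. ld @i3  | no-port MEM/MEM
3. ld add @i4/i5  | 2-wide
4. beq xor @i6/i7  | 2-wide
5. bne mul @i8/i9  | 2-wide
6. sll @i10  | WAW r1
7. add @i11  | tail

PAIRS = 4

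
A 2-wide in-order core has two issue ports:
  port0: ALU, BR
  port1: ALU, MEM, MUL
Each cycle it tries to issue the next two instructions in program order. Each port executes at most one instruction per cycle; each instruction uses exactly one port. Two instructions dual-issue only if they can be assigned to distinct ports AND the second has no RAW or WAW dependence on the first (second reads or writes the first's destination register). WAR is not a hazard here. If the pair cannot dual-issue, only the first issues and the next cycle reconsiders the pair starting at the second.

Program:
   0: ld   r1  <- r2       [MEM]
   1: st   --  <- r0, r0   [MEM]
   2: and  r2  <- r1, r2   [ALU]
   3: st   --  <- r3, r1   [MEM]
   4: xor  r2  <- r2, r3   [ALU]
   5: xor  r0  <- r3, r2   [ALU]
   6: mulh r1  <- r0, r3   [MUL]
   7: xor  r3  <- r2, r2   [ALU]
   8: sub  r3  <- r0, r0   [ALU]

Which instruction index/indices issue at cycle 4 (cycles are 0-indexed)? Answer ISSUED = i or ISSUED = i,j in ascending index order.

  cy0 -> i0 (ld) no-port MEM/MEM
  cy1 -> i1&i2 (st;and) pair
  cy2 -> i3&i4 (st;xor) pair
  cy3 -> i5 (xor) RAW r0
  cy4 -> i6&i7 (mulh;xor) pair
  cy5 -> i8 (sub) tail

ISSUED = 6,7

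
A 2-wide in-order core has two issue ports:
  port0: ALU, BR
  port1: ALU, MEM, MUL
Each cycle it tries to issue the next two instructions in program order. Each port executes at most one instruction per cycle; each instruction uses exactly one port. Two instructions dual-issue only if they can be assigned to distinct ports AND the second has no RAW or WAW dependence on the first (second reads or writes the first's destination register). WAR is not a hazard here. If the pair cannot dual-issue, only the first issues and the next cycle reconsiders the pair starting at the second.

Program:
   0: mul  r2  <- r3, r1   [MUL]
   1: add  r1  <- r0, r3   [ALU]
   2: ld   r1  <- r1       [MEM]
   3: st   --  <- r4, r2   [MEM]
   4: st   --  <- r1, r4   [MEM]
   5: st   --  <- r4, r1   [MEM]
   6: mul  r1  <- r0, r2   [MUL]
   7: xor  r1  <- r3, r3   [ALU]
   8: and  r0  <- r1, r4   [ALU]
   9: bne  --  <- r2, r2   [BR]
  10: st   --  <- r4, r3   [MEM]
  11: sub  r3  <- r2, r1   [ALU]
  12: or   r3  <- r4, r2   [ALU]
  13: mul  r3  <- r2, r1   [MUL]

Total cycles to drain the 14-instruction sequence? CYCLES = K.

CYCLES = 11

t=0 i0+i1:mul.MUL add.ALU ; pair
t=1 i2:ld.MEM ; no-port MEM/MEM
t=2 i3:st.MEM ; no-port MEM/MEM
t=3 i4:st.MEM ; no-port MEM/MEM
t=4 i5:st.MEM ; no-port MEM/MUL
t=5 i6:mul.MUL ; WAW r1
t=6 i7:xor.ALU ; RAW r1
t=7 i8+i9:and.ALU bne.BR ; pair
t=8 i10+i11:st.MEM sub.ALU ; pair
t=9 i12:or.ALU ; WAW r3
t=10 i13:mul.MUL ; tail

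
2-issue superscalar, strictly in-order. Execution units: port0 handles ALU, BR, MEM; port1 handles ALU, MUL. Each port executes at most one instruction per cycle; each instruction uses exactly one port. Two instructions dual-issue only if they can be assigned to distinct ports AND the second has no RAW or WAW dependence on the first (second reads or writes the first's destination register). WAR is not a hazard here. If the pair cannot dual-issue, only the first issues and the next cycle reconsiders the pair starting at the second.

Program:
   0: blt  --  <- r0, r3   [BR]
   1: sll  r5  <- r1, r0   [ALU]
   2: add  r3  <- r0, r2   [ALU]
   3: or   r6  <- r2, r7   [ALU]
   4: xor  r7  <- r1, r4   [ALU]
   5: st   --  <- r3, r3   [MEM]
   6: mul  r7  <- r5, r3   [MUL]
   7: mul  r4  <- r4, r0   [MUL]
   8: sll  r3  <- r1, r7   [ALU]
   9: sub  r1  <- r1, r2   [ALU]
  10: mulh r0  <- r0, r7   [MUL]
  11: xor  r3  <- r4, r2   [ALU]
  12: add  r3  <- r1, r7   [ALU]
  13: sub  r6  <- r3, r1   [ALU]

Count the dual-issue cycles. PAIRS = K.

[0] i0/i1  blt;sll  -- pair
[1] i2/i3  add;or  -- pair
[2] i4/i5  xor;st  -- pair
[3] i6  mul  -- no-port MUL/MUL
[4] i7/i8  mul;sll  -- pair
[5] i9/i10  sub;mulh  -- pair
[6] i11  xor  -- WAW r3
[7] i12  add  -- RAW r3
[8] i13  sub  -- tail

PAIRS = 5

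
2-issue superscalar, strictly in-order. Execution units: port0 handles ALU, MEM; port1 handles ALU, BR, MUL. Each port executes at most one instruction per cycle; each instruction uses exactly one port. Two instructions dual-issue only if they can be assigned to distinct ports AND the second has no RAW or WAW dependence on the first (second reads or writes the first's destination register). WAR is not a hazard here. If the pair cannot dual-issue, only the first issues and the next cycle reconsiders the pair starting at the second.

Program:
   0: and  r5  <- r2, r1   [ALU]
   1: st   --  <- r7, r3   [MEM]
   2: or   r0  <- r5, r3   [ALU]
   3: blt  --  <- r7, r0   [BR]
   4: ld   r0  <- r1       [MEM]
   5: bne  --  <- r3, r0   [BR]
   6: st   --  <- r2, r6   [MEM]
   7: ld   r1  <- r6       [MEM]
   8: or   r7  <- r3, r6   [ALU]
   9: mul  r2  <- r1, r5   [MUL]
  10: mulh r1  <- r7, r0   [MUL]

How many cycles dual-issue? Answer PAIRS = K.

PAIRS = 4

[0] i0&i1  and.ALU;st.MEM  -- pair
[1] i2  or.ALU  -- RAW r0
[2] i3&i4  blt.BR;ld.MEM  -- pair
[3] i5&i6  bne.BR;st.MEM  -- pair
[4] i7&i8  ld.MEM;or.ALU  -- pair
[5] i9  mul.MUL  -- no-port MUL/MUL
[6] i10  mulh.MUL  -- tail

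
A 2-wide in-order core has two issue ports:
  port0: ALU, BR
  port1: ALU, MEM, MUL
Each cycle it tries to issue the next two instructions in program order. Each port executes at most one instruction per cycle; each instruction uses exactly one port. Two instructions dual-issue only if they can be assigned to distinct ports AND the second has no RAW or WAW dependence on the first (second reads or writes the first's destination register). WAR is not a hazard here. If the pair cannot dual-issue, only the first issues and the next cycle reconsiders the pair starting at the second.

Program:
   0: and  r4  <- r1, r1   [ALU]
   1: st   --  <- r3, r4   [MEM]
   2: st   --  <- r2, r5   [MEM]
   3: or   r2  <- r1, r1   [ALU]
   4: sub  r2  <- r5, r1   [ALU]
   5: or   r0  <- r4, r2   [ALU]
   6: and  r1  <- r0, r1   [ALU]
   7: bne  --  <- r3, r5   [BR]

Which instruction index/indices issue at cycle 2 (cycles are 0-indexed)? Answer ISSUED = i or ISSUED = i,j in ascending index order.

ISSUED = 2,3

c0: i0 and.ALU  RAW r4
c1: i1 st.MEM  no-port MEM/MEM
c2: i2/i3 st.MEM/or.ALU  dual
c3: i4 sub.ALU  RAW r2
c4: i5 or.ALU  RAW r0
c5: i6/i7 and.ALU/bne.BR  dual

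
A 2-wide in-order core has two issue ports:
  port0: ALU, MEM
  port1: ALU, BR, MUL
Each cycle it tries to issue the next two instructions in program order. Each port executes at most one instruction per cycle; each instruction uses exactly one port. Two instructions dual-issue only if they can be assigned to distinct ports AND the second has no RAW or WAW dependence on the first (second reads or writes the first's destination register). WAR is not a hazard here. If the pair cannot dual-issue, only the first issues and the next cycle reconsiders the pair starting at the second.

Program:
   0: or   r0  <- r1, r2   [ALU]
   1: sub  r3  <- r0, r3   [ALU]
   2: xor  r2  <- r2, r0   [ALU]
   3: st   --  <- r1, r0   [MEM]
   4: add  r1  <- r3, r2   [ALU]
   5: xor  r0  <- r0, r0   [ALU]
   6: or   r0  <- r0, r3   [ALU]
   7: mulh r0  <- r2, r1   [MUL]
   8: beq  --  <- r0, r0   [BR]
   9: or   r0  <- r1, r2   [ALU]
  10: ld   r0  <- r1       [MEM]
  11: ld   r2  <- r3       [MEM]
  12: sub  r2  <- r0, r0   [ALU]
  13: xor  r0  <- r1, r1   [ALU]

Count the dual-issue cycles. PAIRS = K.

PAIRS = 4

#0 head=0: or i0 RAW r0
#1 head=1: sub xor i1,i2 pair
#2 head=3: st add i3,i4 pair
#3 head=5: xor i5 RAW+WAW r0
#4 head=6: or i6 WAW r0
#5 head=7: mulh i7 no-port MUL/BR
#6 head=8: beq or i8,i9 pair
#7 head=10: ld i10 no-port MEM/MEM
#8 head=11: ld i11 WAW r2
#9 head=12: sub xor i12,i13 pair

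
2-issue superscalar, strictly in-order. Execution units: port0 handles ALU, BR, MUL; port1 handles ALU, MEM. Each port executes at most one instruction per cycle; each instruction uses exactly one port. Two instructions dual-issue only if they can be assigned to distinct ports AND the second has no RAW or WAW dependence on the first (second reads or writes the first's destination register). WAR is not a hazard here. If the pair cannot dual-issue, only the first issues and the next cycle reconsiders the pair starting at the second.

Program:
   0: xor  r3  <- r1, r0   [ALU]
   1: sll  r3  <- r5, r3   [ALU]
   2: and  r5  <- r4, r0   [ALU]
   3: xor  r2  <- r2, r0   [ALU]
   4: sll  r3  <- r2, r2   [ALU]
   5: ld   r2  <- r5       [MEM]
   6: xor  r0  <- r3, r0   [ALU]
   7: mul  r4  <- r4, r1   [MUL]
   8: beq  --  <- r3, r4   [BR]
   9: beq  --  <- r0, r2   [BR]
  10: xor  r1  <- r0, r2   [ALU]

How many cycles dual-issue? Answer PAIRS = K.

#0 head=0: xor.ALU i0 RAW+WAW r3
#1 head=1: sll.ALU+and.ALU i1+i2 dual
#2 head=3: xor.ALU i3 RAW r2
#3 head=4: sll.ALU+ld.MEM i4+i5 dual
#4 head=6: xor.ALU+mul.MUL i6+i7 dual
#5 head=8: beq.BR i8 no-port BR/BR
#6 head=9: beq.BR+xor.ALU i9+i10 dual

PAIRS = 4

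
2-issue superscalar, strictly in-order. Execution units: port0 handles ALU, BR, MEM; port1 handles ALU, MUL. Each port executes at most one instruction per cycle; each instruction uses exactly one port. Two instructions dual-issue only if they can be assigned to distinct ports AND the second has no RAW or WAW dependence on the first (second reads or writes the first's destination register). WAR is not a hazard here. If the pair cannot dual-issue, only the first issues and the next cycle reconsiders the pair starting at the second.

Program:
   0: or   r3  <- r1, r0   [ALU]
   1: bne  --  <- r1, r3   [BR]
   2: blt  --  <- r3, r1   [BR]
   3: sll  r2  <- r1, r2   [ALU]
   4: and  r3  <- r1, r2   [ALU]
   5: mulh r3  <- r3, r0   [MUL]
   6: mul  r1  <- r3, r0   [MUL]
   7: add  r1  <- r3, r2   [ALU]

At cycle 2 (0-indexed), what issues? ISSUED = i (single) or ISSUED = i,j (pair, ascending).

0. or.ALU @i0  | RAW r3
1. bne.BR @i1  | no-port BR/BR
2. blt.BR/sll.ALU @i2+i3  | pair
3. and.ALU @i4  | RAW+WAW r3
4. mulh.MUL @i5  | no-port MUL/MUL
5. mul.MUL @i6  | WAW r1
6. add.ALU @i7  | tail

ISSUED = 2,3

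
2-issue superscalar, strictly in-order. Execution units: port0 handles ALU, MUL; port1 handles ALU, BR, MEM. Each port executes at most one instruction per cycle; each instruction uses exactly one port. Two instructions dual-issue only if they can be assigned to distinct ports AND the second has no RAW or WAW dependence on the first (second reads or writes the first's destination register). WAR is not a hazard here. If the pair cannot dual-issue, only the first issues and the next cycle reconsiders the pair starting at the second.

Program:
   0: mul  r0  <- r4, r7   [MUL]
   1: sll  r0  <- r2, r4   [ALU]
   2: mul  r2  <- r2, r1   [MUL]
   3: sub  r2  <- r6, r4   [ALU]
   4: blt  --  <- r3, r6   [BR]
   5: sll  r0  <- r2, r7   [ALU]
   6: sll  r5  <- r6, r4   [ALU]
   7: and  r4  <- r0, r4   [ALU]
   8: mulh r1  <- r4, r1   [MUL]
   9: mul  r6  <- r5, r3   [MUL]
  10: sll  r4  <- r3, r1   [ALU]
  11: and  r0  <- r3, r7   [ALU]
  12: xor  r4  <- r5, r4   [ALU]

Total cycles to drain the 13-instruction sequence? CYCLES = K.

t=0 i0:mul ; WAW r0
t=1 i1+i2:sll mul ; 2-wide
t=2 i3+i4:sub blt ; 2-wide
t=3 i5+i6:sll sll ; 2-wide
t=4 i7:and ; RAW r4
t=5 i8:mulh ; no-port MUL/MUL
t=6 i9+i10:mul sll ; 2-wide
t=7 i11+i12:and xor ; 2-wide

CYCLES = 8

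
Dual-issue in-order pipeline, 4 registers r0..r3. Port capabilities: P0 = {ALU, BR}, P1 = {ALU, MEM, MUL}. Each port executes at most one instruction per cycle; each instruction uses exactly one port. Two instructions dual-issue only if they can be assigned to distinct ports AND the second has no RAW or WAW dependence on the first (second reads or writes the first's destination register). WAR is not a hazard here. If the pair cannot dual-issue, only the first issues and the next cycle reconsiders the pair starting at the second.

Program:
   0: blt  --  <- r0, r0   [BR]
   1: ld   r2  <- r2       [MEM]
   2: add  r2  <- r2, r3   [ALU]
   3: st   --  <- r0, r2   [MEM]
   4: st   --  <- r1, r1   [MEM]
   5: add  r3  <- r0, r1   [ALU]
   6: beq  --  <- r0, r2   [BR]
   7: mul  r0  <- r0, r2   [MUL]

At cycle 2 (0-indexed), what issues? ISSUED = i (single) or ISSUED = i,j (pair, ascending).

ISSUED = 3

  cy0 -> i0,i1 (blt.BR ld.MEM) pair
  cy1 -> i2 (add.ALU) RAW r2
  cy2 -> i3 (st.MEM) no-port MEM/MEM
  cy3 -> i4,i5 (st.MEM add.ALU) pair
  cy4 -> i6,i7 (beq.BR mul.MUL) pair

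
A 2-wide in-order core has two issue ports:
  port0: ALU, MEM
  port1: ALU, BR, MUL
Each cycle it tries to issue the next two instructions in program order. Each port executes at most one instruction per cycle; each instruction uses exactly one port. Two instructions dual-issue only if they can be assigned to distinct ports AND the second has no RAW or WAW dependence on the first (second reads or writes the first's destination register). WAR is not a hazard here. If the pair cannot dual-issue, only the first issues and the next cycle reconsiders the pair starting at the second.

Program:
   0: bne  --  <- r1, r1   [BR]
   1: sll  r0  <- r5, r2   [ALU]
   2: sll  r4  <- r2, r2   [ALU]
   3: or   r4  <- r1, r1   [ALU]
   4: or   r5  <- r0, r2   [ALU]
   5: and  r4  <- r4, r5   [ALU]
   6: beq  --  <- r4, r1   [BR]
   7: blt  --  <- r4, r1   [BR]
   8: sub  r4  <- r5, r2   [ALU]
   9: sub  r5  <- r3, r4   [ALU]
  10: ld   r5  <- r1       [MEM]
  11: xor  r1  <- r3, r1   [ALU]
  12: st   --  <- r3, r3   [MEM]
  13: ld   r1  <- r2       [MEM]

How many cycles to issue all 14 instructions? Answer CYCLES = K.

CYCLES = 10

t=0 i0,i1:bne+sll ; 2-wide
t=1 i2:sll ; WAW r4
t=2 i3,i4:or+or ; 2-wide
t=3 i5:and ; RAW r4
t=4 i6:beq ; no-port BR/BR
t=5 i7,i8:blt+sub ; 2-wide
t=6 i9:sub ; WAW r5
t=7 i10,i11:ld+xor ; 2-wide
t=8 i12:st ; no-port MEM/MEM
t=9 i13:ld ; tail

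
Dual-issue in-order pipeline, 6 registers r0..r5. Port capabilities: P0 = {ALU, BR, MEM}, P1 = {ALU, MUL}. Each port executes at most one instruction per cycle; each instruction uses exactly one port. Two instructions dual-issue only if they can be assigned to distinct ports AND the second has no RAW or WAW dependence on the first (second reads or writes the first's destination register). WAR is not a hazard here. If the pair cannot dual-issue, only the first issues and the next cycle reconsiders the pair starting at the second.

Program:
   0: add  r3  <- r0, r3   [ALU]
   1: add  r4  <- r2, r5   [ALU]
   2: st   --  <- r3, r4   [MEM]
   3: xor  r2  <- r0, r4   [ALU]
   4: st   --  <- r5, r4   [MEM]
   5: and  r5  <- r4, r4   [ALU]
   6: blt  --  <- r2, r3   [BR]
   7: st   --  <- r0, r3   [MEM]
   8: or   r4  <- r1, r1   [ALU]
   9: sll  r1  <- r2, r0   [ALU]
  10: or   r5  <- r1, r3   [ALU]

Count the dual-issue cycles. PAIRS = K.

PAIRS = 4

  cy0 -> i0/i1 (add.ALU+add.ALU) dual
  cy1 -> i2/i3 (st.MEM+xor.ALU) dual
  cy2 -> i4/i5 (st.MEM+and.ALU) dual
  cy3 -> i6 (blt.BR) no-port BR/MEM
  cy4 -> i7/i8 (st.MEM+or.ALU) dual
  cy5 -> i9 (sll.ALU) RAW r1
  cy6 -> i10 (or.ALU) tail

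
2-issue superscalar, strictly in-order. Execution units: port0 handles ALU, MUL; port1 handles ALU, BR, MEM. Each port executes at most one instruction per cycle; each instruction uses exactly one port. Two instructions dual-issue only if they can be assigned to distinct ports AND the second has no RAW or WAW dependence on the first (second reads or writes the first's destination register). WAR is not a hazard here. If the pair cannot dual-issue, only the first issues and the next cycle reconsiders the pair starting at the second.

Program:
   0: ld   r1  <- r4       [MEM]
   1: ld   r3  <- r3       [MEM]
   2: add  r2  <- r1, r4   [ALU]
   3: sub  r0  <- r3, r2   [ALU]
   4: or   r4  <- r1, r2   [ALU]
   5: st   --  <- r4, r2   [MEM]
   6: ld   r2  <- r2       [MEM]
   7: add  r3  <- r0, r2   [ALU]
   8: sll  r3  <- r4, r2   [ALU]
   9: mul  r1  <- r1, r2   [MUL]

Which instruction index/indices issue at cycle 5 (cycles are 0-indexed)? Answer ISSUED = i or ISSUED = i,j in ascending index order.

0. ld @i0  | no-port MEM/MEM
1. ld;add @i1&i2  | dual
2. sub;or @i3&i4  | dual
3. st @i5  | no-port MEM/MEM
4. ld @i6  | RAW r2
5. add @i7  | WAW r3
6. sll;mul @i8&i9  | dual

ISSUED = 7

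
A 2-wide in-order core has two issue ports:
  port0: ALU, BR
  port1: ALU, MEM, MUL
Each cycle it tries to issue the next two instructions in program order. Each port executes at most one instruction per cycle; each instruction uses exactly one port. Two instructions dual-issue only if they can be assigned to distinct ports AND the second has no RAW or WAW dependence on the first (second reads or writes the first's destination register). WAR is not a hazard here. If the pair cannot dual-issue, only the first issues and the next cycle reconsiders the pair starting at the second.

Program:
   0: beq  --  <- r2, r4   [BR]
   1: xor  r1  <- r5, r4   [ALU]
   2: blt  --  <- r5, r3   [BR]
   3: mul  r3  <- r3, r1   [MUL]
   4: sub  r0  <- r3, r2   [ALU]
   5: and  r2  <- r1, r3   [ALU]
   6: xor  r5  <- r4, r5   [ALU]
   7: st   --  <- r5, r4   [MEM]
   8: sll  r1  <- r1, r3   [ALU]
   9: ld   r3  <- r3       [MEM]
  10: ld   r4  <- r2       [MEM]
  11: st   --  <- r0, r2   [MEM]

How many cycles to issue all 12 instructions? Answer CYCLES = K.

CYCLES = 8

#0 head=0: beq+xor i0+i1 2-wide
#1 head=2: blt+mul i2+i3 2-wide
#2 head=4: sub+and i4+i5 2-wide
#3 head=6: xor i6 RAW r5
#4 head=7: st+sll i7+i8 2-wide
#5 head=9: ld i9 no-port MEM/MEM
#6 head=10: ld i10 no-port MEM/MEM
#7 head=11: st i11 tail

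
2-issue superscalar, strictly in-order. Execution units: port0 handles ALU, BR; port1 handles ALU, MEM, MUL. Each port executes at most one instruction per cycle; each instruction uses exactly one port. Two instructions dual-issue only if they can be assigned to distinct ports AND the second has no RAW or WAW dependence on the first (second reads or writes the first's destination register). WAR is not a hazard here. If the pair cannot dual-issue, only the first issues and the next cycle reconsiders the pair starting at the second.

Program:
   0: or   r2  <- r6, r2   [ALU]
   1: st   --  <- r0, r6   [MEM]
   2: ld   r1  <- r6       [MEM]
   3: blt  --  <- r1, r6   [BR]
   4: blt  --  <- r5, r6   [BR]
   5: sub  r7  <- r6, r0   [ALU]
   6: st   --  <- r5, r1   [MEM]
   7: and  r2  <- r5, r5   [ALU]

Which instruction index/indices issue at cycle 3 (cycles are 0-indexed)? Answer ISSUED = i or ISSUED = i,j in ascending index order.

ISSUED = 4,5

#0 head=0: or/st i0+i1 2-wide
#1 head=2: ld i2 RAW r1
#2 head=3: blt i3 no-port BR/BR
#3 head=4: blt/sub i4+i5 2-wide
#4 head=6: st/and i6+i7 2-wide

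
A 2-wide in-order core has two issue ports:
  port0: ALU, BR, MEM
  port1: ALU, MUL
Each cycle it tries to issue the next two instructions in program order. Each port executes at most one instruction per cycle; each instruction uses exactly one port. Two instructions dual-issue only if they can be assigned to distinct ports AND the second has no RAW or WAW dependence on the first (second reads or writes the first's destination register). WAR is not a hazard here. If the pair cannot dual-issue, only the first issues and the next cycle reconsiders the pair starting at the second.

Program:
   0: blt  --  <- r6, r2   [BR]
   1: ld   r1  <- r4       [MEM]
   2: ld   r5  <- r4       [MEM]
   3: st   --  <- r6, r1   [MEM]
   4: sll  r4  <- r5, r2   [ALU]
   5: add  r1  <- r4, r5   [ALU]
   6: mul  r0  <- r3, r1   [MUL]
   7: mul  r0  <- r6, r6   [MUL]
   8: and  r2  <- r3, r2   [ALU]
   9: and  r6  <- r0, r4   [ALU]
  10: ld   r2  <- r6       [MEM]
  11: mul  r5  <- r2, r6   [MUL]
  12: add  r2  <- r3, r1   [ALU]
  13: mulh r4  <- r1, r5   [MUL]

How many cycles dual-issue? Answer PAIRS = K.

PAIRS = 3

c0: i0 blt.BR  no-port BR/MEM
c1: i1 ld.MEM  no-port MEM/MEM
c2: i2 ld.MEM  no-port MEM/MEM
c3: i3/i4 st.MEM/sll.ALU  pair
c4: i5 add.ALU  RAW r1
c5: i6 mul.MUL  no-port MUL/MUL
c6: i7/i8 mul.MUL/and.ALU  pair
c7: i9 and.ALU  RAW r6
c8: i10 ld.MEM  RAW r2
c9: i11/i12 mul.MUL/add.ALU  pair
c10: i13 mulh.MUL  tail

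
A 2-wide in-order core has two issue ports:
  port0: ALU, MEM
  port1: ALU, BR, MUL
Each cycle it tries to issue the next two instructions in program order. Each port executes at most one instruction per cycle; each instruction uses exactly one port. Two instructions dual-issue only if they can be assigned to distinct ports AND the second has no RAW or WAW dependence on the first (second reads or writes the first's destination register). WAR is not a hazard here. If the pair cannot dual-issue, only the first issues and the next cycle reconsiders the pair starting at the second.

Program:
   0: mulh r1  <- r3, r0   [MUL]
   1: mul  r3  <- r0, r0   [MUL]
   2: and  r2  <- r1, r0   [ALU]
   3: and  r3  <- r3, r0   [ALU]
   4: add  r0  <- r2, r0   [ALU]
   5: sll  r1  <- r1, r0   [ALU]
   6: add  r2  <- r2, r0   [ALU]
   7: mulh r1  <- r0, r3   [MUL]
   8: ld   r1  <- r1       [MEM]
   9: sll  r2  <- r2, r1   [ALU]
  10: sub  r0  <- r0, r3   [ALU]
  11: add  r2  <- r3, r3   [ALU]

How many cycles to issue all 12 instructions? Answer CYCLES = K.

CYCLES = 8

t=0 i0:mulh ; no-port MUL/MUL
t=1 i1/i2:mul;and ; 2-wide
t=2 i3/i4:and;add ; 2-wide
t=3 i5/i6:sll;add ; 2-wide
t=4 i7:mulh ; RAW+WAW r1
t=5 i8:ld ; RAW r1
t=6 i9/i10:sll;sub ; 2-wide
t=7 i11:add ; tail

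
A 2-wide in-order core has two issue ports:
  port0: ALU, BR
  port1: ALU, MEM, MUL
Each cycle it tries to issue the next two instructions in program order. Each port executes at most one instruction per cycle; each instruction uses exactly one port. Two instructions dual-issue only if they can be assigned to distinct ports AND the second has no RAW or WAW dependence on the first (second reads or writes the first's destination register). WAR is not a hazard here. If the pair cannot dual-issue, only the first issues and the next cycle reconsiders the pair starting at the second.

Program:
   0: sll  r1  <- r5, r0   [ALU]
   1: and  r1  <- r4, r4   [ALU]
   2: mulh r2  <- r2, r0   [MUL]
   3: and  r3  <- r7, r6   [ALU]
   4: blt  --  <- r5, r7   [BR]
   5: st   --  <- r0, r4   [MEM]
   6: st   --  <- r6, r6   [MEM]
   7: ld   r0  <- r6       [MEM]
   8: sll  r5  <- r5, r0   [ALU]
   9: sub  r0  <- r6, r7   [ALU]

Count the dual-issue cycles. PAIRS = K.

#0 head=0: sll i0 WAW r1
#1 head=1: and mulh i1,i2 pair
#2 head=3: and blt i3,i4 pair
#3 head=5: st i5 no-port MEM/MEM
#4 head=6: st i6 no-port MEM/MEM
#5 head=7: ld i7 RAW r0
#6 head=8: sll sub i8,i9 pair

PAIRS = 3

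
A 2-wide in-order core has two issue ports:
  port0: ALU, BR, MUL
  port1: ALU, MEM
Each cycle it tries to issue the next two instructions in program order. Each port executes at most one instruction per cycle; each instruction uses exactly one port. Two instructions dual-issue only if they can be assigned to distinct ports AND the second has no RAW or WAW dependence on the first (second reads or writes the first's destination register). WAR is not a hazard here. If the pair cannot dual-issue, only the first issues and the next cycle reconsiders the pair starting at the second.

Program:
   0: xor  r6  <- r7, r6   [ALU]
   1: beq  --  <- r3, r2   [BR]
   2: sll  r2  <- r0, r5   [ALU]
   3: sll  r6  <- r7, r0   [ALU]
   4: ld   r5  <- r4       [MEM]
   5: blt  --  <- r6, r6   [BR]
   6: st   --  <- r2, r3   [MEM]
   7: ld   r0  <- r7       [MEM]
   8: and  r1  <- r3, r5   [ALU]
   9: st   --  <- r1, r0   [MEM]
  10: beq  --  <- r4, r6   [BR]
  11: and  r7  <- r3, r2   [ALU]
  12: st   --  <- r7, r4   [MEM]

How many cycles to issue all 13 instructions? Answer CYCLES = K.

c0: i0,i1 xor beq  pair
c1: i2,i3 sll sll  pair
c2: i4,i5 ld blt  pair
c3: i6 st  no-port MEM/MEM
c4: i7,i8 ld and  pair
c5: i9,i10 st beq  pair
c6: i11 and  RAW r7
c7: i12 st  tail

CYCLES = 8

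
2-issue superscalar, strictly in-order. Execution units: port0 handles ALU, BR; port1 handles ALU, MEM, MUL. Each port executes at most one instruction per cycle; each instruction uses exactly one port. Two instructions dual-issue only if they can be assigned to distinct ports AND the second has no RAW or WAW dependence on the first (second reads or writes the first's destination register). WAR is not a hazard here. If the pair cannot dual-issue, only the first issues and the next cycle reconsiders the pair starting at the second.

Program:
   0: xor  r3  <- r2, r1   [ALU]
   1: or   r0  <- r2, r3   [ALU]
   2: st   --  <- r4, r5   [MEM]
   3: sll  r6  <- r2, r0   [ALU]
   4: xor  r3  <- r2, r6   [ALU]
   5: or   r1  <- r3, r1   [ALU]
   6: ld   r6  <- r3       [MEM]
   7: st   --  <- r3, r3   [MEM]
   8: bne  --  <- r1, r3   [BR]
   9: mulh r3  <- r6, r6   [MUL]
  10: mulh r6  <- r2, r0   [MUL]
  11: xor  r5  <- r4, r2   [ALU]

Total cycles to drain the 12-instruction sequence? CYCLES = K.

#0 head=0: xor i0 RAW r3
#1 head=1: or/st i1&i2 dual
#2 head=3: sll i3 RAW r6
#3 head=4: xor i4 RAW r3
#4 head=5: or/ld i5&i6 dual
#5 head=7: st/bne i7&i8 dual
#6 head=9: mulh i9 no-port MUL/MUL
#7 head=10: mulh/xor i10&i11 dual

CYCLES = 8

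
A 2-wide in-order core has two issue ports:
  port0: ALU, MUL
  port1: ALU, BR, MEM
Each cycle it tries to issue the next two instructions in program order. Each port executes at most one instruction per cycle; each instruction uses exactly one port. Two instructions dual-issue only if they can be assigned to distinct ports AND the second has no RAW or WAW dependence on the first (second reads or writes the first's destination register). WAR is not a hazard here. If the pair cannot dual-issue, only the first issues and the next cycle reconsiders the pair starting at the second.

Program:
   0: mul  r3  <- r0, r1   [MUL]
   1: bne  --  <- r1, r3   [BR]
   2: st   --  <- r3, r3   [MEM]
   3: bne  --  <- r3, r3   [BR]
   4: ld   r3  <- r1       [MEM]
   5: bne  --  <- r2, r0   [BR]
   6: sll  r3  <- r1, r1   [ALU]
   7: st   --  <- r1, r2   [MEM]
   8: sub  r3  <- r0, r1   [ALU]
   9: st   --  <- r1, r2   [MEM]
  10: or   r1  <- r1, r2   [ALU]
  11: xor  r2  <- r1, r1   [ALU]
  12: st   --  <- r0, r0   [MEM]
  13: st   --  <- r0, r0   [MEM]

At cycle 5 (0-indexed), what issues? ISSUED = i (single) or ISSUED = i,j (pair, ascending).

ISSUED = 5,6

#0 head=0: mul.MUL i0 RAW r3
#1 head=1: bne.BR i1 no-port BR/MEM
#2 head=2: st.MEM i2 no-port MEM/BR
#3 head=3: bne.BR i3 no-port BR/MEM
#4 head=4: ld.MEM i4 no-port MEM/BR
#5 head=5: bne.BR+sll.ALU i5/i6 pair
#6 head=7: st.MEM+sub.ALU i7/i8 pair
#7 head=9: st.MEM+or.ALU i9/i10 pair
#8 head=11: xor.ALU+st.MEM i11/i12 pair
#9 head=13: st.MEM i13 tail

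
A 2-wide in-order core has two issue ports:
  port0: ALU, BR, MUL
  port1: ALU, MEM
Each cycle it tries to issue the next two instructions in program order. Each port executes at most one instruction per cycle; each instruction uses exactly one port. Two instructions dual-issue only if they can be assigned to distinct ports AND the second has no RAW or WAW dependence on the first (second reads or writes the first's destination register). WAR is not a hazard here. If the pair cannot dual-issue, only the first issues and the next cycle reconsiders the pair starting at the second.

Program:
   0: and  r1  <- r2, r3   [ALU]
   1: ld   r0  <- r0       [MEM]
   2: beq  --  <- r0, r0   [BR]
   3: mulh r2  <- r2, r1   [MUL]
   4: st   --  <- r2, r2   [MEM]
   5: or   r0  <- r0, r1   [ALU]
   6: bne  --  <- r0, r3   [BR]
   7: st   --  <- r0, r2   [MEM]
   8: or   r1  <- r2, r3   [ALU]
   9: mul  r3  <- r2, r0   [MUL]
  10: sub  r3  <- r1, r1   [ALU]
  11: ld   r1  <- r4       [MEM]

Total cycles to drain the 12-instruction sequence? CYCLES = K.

0. and+ld @i0/i1  | 2-wide
1. beq @i2  | no-port BR/MUL
2. mulh @i3  | RAW r2
3. st+or @i4/i5  | 2-wide
4. bne+st @i6/i7  | 2-wide
5. or+mul @i8/i9  | 2-wide
6. sub+ld @i10/i11  | 2-wide

CYCLES = 7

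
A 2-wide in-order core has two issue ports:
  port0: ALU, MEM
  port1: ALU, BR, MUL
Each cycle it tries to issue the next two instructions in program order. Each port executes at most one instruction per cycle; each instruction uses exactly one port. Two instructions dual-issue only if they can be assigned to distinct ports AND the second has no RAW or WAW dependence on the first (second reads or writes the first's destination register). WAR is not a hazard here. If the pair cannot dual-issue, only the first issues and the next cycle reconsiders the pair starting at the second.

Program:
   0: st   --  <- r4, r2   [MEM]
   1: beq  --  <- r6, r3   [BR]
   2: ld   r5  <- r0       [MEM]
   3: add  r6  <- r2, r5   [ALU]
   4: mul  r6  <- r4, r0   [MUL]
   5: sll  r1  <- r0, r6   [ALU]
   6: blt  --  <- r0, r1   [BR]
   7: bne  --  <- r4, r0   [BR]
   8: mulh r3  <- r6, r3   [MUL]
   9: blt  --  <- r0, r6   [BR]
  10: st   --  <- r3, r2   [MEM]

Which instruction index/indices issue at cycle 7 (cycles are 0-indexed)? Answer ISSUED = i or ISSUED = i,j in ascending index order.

ISSUED = 8

  cy0 -> i0,i1 (st/beq) pair
  cy1 -> i2 (ld) RAW r5
  cy2 -> i3 (add) WAW r6
  cy3 -> i4 (mul) RAW r6
  cy4 -> i5 (sll) RAW r1
  cy5 -> i6 (blt) no-port BR/BR
  cy6 -> i7 (bne) no-port BR/MUL
  cy7 -> i8 (mulh) no-port MUL/BR
  cy8 -> i9,i10 (blt/st) pair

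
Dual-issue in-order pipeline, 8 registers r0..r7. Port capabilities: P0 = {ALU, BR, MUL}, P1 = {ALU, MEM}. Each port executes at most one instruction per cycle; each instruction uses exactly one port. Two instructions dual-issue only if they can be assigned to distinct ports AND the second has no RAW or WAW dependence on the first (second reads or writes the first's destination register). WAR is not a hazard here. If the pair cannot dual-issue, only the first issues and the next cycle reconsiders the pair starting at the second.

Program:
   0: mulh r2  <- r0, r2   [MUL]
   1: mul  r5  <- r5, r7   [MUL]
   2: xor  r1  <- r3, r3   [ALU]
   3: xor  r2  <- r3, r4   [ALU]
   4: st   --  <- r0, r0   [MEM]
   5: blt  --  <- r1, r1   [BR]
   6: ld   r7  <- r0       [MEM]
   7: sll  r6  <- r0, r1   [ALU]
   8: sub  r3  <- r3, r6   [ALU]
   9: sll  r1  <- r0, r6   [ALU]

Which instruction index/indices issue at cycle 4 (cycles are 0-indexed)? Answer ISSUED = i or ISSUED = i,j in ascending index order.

t=0 i0:mulh ; no-port MUL/MUL
t=1 i1+i2:mul/xor ; dual
t=2 i3+i4:xor/st ; dual
t=3 i5+i6:blt/ld ; dual
t=4 i7:sll ; RAW r6
t=5 i8+i9:sub/sll ; dual

ISSUED = 7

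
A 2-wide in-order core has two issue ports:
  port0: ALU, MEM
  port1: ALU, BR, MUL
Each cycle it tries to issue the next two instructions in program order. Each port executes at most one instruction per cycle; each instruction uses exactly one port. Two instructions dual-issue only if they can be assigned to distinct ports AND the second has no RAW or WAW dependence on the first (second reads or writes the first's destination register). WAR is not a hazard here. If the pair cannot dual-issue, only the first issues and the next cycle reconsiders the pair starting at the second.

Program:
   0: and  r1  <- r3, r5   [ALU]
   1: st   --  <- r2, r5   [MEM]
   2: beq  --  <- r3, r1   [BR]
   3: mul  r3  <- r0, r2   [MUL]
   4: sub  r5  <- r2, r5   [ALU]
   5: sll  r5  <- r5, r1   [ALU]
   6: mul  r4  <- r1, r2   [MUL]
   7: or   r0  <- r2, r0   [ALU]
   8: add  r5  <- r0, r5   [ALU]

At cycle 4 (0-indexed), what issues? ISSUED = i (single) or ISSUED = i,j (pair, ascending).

ISSUED = 7

  cy0 -> i0/i1 (and.ALU st.MEM) 2-wide
  cy1 -> i2 (beq.BR) no-port BR/MUL
  cy2 -> i3/i4 (mul.MUL sub.ALU) 2-wide
  cy3 -> i5/i6 (sll.ALU mul.MUL) 2-wide
  cy4 -> i7 (or.ALU) RAW r0
  cy5 -> i8 (add.ALU) tail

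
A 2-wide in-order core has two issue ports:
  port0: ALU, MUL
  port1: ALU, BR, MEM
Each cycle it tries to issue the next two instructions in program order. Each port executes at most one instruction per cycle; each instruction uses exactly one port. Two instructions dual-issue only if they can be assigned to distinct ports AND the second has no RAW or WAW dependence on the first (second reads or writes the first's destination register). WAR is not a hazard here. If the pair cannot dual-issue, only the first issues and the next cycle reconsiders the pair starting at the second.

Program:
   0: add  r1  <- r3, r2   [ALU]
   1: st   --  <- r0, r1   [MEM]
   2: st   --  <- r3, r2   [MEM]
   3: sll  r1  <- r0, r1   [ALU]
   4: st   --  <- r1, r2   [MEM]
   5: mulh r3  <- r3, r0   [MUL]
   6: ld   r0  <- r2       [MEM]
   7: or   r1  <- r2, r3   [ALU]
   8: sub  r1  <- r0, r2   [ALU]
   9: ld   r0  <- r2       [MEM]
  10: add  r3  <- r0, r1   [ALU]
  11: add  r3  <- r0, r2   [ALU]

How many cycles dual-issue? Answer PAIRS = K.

PAIRS = 4

t=0 i0:add ; RAW r1
t=1 i1:st ; no-port MEM/MEM
t=2 i2,i3:st/sll ; 2-wide
t=3 i4,i5:st/mulh ; 2-wide
t=4 i6,i7:ld/or ; 2-wide
t=5 i8,i9:sub/ld ; 2-wide
t=6 i10:add ; WAW r3
t=7 i11:add ; tail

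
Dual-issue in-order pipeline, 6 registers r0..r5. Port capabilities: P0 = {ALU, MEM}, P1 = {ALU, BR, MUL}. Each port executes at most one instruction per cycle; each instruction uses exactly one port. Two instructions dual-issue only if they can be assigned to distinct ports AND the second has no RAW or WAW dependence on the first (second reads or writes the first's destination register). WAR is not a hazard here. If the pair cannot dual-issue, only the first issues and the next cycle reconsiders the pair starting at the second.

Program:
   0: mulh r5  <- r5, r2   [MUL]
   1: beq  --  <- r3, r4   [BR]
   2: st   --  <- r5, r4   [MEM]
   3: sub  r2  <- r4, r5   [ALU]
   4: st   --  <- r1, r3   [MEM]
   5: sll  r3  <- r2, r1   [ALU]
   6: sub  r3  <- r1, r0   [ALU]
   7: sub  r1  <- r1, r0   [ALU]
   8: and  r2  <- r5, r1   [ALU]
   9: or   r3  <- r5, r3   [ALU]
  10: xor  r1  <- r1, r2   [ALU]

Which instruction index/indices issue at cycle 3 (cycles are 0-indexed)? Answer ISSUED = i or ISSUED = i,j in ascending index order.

ISSUED = 5

#0 head=0: mulh.MUL i0 no-port MUL/BR
#1 head=1: beq.BR;st.MEM i1+i2 2-wide
#2 head=3: sub.ALU;st.MEM i3+i4 2-wide
#3 head=5: sll.ALU i5 WAW r3
#4 head=6: sub.ALU;sub.ALU i6+i7 2-wide
#5 head=8: and.ALU;or.ALU i8+i9 2-wide
#6 head=10: xor.ALU i10 tail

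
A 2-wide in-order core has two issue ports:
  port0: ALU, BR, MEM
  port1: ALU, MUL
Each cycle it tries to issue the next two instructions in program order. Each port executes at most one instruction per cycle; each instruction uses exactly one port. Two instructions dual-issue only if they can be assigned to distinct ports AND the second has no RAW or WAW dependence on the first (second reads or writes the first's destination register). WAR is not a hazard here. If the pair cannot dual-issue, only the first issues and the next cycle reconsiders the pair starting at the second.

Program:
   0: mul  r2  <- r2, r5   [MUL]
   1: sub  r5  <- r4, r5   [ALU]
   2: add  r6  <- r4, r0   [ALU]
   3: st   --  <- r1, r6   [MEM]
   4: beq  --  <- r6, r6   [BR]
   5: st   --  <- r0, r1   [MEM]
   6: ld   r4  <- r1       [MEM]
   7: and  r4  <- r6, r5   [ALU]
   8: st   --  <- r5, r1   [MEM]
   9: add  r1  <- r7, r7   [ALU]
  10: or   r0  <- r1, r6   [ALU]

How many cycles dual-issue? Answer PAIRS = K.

PAIRS = 2

t=0 i0+i1:mul.MUL+sub.ALU ; dual
t=1 i2:add.ALU ; RAW r6
t=2 i3:st.MEM ; no-port MEM/BR
t=3 i4:beq.BR ; no-port BR/MEM
t=4 i5:st.MEM ; no-port MEM/MEM
t=5 i6:ld.MEM ; WAW r4
t=6 i7+i8:and.ALU+st.MEM ; dual
t=7 i9:add.ALU ; RAW r1
t=8 i10:or.ALU ; tail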